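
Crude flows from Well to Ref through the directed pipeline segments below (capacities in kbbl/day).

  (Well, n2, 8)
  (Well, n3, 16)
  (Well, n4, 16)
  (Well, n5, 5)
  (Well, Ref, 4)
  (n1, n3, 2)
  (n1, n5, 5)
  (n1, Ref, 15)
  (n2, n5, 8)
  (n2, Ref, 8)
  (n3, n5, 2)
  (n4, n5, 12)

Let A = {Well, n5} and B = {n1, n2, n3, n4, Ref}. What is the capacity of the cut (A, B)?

44

Edges leaving {Well, n5}: Well→n2 (8), Well→n3 (16), Well→n4 (16), Well→Ref (4).
Cut capacity = 8 + 16 + 16 + 4 = 44.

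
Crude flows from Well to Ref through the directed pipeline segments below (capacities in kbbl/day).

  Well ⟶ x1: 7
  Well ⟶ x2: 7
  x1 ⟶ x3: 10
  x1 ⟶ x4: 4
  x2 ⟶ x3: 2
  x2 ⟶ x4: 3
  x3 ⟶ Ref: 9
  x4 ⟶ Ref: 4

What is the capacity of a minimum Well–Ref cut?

12

Augment Well→x1→x3→Ref: bottleneck 7, flow now 7.
Augment Well→x2→x3→Ref: bottleneck 2, flow now 9.
Augment Well→x2→x4→Ref: bottleneck 3, flow now 12.
No augmenting path remains; maximum flow = 12.
By max-flow min-cut, the minimum cut capacity equals the max flow.
In the residual graph, reachable from Well: {Well, x2}.
Min-cut edges: Well→x1 (7), x2→x3 (2), x2→x4 (3); capacity 7 + 2 + 3 = 12.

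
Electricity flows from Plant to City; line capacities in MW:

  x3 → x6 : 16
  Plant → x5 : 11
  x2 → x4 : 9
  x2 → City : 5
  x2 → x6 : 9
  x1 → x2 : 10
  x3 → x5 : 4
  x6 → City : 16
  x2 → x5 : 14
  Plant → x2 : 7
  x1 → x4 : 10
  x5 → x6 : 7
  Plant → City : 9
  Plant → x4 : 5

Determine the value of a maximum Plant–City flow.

23

Augment Plant→City: bottleneck 9, flow now 9.
Augment Plant→x2→City: bottleneck 5, flow now 14.
Augment Plant→x2→x6→City: bottleneck 2, flow now 16.
Augment Plant→x5→x6→City: bottleneck 7, flow now 23.
No augmenting path remains; maximum flow = 23.
In the residual graph, reachable from Plant: {Plant, x4, x5}.
Min-cut edges: Plant→x2 (7), Plant→City (9), x5→x6 (7); capacity 7 + 9 + 7 = 23.
This cut is saturated, so no flow can exceed 23.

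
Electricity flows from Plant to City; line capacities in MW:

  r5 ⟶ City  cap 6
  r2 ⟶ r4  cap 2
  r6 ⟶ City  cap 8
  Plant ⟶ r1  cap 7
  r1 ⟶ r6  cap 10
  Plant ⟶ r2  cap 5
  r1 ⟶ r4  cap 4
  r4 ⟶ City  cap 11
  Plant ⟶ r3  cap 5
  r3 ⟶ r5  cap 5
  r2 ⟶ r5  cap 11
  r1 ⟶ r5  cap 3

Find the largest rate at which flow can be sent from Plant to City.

Augment Plant→r1→r4→City: bottleneck 4, flow now 4.
Augment Plant→r1→r5→City: bottleneck 3, flow now 7.
Augment Plant→r2→r4→City: bottleneck 2, flow now 9.
Augment Plant→r2→r5→City: bottleneck 3, flow now 12.
Augment Plant→r3→r5→r1→r6→City: bottleneck 3, flow now 15. (uses reverse residual edge)
No augmenting path remains; maximum flow = 15.
In the residual graph, reachable from Plant: {Plant, r2, r3, r5}.
Min-cut edges: Plant→r1 (7), r2→r4 (2), r5→City (6); capacity 7 + 2 + 6 = 15.
This cut is saturated, so no flow can exceed 15.

15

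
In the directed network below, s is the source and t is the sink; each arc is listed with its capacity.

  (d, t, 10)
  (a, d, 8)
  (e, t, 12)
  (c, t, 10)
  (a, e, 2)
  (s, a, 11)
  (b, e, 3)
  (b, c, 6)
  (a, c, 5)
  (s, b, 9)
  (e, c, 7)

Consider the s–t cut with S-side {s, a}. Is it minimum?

No — its capacity is 24, but the minimum cut has capacity 20.

Given cut capacity: 9 + 5 + 8 + 2 = 24.
Augment s→a→c→t: bottleneck 5, flow now 5.
Augment s→a→d→t: bottleneck 6, flow now 11.
Augment s→b→c→t: bottleneck 5, flow now 16.
Augment s→b→e→t: bottleneck 3, flow now 19.
Augment s→b→c→a→d→t: bottleneck 1, flow now 20. (uses reverse residual edge)
No augmenting path remains; maximum flow = 20.
In the residual graph, reachable from s: {s}.
Min-cut edges: s→a (11), s→b (9); capacity 11 + 9 = 20.
Cut capacity 24 exceeds the max flow 20, so it is not minimum.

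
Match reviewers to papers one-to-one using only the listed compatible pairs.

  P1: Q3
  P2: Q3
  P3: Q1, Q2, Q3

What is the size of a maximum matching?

2

Unit-capacity flow: source→left, listed edges, right→sink; max matching = max flow.
Augmenting path P1→Q3 (+1); matched 1.
Augmenting path P3→Q1 (+1); matched 2.
No augmenting path remains; maximum matching = 2.
König certificate: {P3, Q3} is a vertex cover of size 2 (every listed pair touches it), so no matching can be larger.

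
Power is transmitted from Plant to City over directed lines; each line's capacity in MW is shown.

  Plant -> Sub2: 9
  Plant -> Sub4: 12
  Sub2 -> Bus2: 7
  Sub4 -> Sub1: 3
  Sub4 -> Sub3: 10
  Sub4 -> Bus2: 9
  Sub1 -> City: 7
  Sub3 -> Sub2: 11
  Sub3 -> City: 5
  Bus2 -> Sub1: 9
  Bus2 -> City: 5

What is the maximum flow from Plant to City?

17

Augment Plant→Sub2→Bus2→City: bottleneck 5, flow now 5.
Augment Plant→Sub4→Sub1→City: bottleneck 3, flow now 8.
Augment Plant→Sub4→Sub3→City: bottleneck 5, flow now 13.
Augment Plant→Sub2→Bus2→Sub1→City: bottleneck 2, flow now 15.
Augment Plant→Sub4→Bus2→Sub1→City: bottleneck 2, flow now 17.
No augmenting path remains; maximum flow = 17.
In the residual graph, reachable from Plant: {Plant, Sub2, Sub4, Sub1, Sub3, Bus2}.
Min-cut edges: Sub1→City (7), Sub3→City (5), Bus2→City (5); capacity 7 + 5 + 5 = 17.
This cut is saturated, so no flow can exceed 17.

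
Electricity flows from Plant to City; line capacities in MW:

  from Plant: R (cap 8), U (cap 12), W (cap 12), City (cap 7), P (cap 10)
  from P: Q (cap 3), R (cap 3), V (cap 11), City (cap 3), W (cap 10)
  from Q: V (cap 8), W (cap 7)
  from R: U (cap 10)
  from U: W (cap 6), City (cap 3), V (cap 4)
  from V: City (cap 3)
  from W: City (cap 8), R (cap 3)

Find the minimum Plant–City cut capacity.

Augment Plant→City: bottleneck 7, flow now 7.
Augment Plant→P→City: bottleneck 3, flow now 10.
Augment Plant→U→City: bottleneck 3, flow now 13.
Augment Plant→W→City: bottleneck 8, flow now 21.
Augment Plant→P→V→City: bottleneck 3, flow now 24.
No augmenting path remains; maximum flow = 24.
By max-flow min-cut, the minimum cut capacity equals the max flow.
In the residual graph, reachable from Plant: {Plant, P, Q, R, U, V, W}.
Min-cut edges: Plant→City (7), P→City (3), U→City (3), V→City (3), W→City (8); capacity 7 + 3 + 3 + 3 + 8 = 24.

24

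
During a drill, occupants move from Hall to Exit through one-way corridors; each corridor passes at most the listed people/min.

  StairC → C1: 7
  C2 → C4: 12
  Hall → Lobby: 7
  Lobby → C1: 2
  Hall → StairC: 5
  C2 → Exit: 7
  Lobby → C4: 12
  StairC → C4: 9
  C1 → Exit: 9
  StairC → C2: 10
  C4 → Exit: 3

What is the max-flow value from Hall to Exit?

10

Augment Hall→Lobby→C4→Exit: bottleneck 3, flow now 3.
Augment Hall→Lobby→C1→Exit: bottleneck 2, flow now 5.
Augment Hall→StairC→C1→Exit: bottleneck 5, flow now 10.
No augmenting path remains; maximum flow = 10.
In the residual graph, reachable from Hall: {Hall, Lobby, C4}.
Min-cut edges: Hall→StairC (5), Lobby→C1 (2), C4→Exit (3); capacity 5 + 2 + 3 = 10.
This cut is saturated, so no flow can exceed 10.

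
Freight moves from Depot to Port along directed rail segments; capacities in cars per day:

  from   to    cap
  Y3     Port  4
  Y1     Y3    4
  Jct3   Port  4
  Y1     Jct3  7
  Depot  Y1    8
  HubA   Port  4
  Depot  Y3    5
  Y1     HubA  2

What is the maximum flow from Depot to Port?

Augment Depot→Y3→Port: bottleneck 4, flow now 4.
Augment Depot→Y1→Jct3→Port: bottleneck 4, flow now 8.
Augment Depot→Y1→HubA→Port: bottleneck 2, flow now 10.
No augmenting path remains; maximum flow = 10.
In the residual graph, reachable from Depot: {Depot, Y1, Jct3, Y3}.
Min-cut edges: Y1→HubA (2), Jct3→Port (4), Y3→Port (4); capacity 2 + 4 + 4 = 10.
This cut is saturated, so no flow can exceed 10.

10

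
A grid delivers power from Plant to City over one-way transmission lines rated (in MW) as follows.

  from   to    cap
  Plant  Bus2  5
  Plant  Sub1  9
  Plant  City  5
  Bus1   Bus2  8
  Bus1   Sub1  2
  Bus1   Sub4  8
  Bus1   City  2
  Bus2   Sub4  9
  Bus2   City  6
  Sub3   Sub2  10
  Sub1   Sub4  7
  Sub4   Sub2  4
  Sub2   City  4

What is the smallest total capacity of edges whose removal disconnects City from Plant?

Augment Plant→City: bottleneck 5, flow now 5.
Augment Plant→Bus2→City: bottleneck 5, flow now 10.
Augment Plant→Sub1→Sub4→Sub2→City: bottleneck 4, flow now 14.
No augmenting path remains; maximum flow = 14.
By max-flow min-cut, the minimum cut capacity equals the max flow.
In the residual graph, reachable from Plant: {Plant, Sub1, Sub4}.
Min-cut edges: Plant→Bus2 (5), Plant→City (5), Sub4→Sub2 (4); capacity 5 + 5 + 4 = 14.

14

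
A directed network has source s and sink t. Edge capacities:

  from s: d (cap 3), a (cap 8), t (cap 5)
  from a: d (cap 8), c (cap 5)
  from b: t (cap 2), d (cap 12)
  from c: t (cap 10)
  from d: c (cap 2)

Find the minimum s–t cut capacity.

Augment s→t: bottleneck 5, flow now 5.
Augment s→a→c→t: bottleneck 5, flow now 10.
Augment s→d→c→t: bottleneck 2, flow now 12.
No augmenting path remains; maximum flow = 12.
By max-flow min-cut, the minimum cut capacity equals the max flow.
In the residual graph, reachable from s: {s, a, d}.
Min-cut edges: s→t (5), a→c (5), d→c (2); capacity 5 + 5 + 2 = 12.

12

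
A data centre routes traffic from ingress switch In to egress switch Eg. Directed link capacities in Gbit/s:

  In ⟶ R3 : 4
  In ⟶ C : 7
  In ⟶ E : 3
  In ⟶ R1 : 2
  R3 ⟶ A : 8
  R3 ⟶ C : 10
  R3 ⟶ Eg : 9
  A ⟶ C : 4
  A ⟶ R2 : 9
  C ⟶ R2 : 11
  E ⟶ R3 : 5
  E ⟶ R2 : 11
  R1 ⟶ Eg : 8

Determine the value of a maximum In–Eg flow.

Augment In→R3→Eg: bottleneck 4, flow now 4.
Augment In→R1→Eg: bottleneck 2, flow now 6.
Augment In→E→R3→Eg: bottleneck 3, flow now 9.
No augmenting path remains; maximum flow = 9.
In the residual graph, reachable from In: {In, C, R2}.
Min-cut edges: In→R3 (4), In→E (3), In→R1 (2); capacity 4 + 3 + 2 = 9.
This cut is saturated, so no flow can exceed 9.

9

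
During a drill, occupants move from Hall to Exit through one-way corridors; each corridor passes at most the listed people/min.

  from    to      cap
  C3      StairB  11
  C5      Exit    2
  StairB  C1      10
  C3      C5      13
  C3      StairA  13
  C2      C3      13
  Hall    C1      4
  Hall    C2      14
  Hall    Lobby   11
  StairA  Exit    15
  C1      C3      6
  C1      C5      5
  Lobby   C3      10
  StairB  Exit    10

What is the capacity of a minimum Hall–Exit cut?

25

Augment Hall→C1→C5→Exit: bottleneck 2, flow now 2.
Augment Hall→C2→C3→StairB→Exit: bottleneck 10, flow now 12.
Augment Hall→C2→C3→StairA→Exit: bottleneck 3, flow now 15.
Augment Hall→C1→C3→StairA→Exit: bottleneck 2, flow now 17.
Augment Hall→Lobby→C3→StairA→Exit: bottleneck 8, flow now 25.
No augmenting path remains; maximum flow = 25.
By max-flow min-cut, the minimum cut capacity equals the max flow.
In the residual graph, reachable from Hall: {Hall, C2, C1, Lobby, C3, C5, StairB}.
Min-cut edges: C3→StairA (13), C5→Exit (2), StairB→Exit (10); capacity 13 + 2 + 10 = 25.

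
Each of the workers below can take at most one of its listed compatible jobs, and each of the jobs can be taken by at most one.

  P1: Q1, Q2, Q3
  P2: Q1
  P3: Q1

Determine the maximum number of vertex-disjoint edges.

2

Unit-capacity flow: source→left, listed edges, right→sink; max matching = max flow.
Augmenting path P1→Q1 (+1); matched 1.
Augmenting path P2→Q1→P1→Q2 (+1); matched 2.
No augmenting path remains; maximum matching = 2.
König certificate: {P1, Q1} is a vertex cover of size 2 (every listed pair touches it), so no matching can be larger.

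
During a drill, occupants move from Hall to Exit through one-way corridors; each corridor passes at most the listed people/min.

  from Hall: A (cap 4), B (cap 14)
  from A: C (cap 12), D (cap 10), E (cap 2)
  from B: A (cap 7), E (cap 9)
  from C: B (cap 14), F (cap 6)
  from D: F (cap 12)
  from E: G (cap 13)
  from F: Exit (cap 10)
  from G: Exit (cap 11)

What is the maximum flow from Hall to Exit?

18

Augment Hall→A→C→F→Exit: bottleneck 4, flow now 4.
Augment Hall→B→E→G→Exit: bottleneck 9, flow now 13.
Augment Hall→B→A→C→F→Exit: bottleneck 2, flow now 15.
Augment Hall→B→A→D→F→Exit: bottleneck 3, flow now 18.
No augmenting path remains; maximum flow = 18.
In the residual graph, reachable from Hall: {Hall}.
Min-cut edges: Hall→A (4), Hall→B (14); capacity 4 + 14 = 18.
This cut is saturated, so no flow can exceed 18.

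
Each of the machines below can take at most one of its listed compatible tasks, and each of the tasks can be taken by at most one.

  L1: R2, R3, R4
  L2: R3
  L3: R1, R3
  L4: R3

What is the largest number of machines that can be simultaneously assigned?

3

Unit-capacity flow: source→left, listed edges, right→sink; max matching = max flow.
Augmenting path L1→R2 (+1); matched 1.
Augmenting path L2→R3 (+1); matched 2.
Augmenting path L3→R1 (+1); matched 3.
No augmenting path remains; maximum matching = 3.
König certificate: {L1, L3, R3} is a vertex cover of size 3 (every listed pair touches it), so no matching can be larger.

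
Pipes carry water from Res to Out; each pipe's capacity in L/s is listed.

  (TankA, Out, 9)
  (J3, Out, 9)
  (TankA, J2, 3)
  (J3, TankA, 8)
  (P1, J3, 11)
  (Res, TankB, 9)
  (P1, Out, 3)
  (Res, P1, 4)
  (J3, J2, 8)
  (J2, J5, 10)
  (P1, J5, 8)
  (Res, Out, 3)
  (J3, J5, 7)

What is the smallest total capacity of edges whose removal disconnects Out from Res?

7

Augment Res→Out: bottleneck 3, flow now 3.
Augment Res→P1→Out: bottleneck 3, flow now 6.
Augment Res→P1→J3→Out: bottleneck 1, flow now 7.
No augmenting path remains; maximum flow = 7.
By max-flow min-cut, the minimum cut capacity equals the max flow.
In the residual graph, reachable from Res: {Res, TankB}.
Min-cut edges: Res→P1 (4), Res→Out (3); capacity 4 + 3 = 7.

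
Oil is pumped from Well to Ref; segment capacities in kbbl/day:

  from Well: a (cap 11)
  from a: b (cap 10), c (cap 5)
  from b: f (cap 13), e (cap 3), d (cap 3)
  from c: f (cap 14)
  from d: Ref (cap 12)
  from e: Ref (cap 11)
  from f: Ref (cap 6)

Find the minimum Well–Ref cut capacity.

Augment Well→a→b→d→Ref: bottleneck 3, flow now 3.
Augment Well→a→b→e→Ref: bottleneck 3, flow now 6.
Augment Well→a→b→f→Ref: bottleneck 4, flow now 10.
Augment Well→a→c→f→Ref: bottleneck 1, flow now 11.
No augmenting path remains; maximum flow = 11.
By max-flow min-cut, the minimum cut capacity equals the max flow.
In the residual graph, reachable from Well: {Well}.
Min-cut edges: Well→a (11); capacity 11 = 11.

11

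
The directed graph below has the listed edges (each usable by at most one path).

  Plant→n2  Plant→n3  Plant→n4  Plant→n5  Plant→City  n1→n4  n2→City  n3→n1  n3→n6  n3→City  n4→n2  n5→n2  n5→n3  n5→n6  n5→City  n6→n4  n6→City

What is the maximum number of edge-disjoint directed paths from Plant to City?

Assign every edge capacity 1; by Menger, the answer equals the max flow.
Path Plant→City (+1); total 1.
Path Plant→n2→City (+1); total 2.
Path Plant→n3→City (+1); total 3.
Path Plant→n5→City (+1); total 4.
No residual Plant→City path; max flow = 4.
Certifying cut of size 4: {Plant→City, Plant→n3, Plant→n5, n2→City}.

4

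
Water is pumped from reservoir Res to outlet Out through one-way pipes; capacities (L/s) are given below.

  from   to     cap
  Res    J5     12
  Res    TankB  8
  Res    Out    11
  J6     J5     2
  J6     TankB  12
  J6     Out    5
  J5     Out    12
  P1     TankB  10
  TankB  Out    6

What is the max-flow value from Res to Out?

29

Augment Res→Out: bottleneck 11, flow now 11.
Augment Res→J5→Out: bottleneck 12, flow now 23.
Augment Res→TankB→Out: bottleneck 6, flow now 29.
No augmenting path remains; maximum flow = 29.
In the residual graph, reachable from Res: {Res, TankB}.
Min-cut edges: Res→J5 (12), Res→Out (11), TankB→Out (6); capacity 12 + 11 + 6 = 29.
This cut is saturated, so no flow can exceed 29.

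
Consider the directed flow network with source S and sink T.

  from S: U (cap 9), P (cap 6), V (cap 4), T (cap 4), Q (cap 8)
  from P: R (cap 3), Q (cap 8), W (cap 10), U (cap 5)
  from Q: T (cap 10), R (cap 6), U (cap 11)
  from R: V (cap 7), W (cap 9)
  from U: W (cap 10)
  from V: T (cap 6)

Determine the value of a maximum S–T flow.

Augment S→T: bottleneck 4, flow now 4.
Augment S→Q→T: bottleneck 8, flow now 12.
Augment S→V→T: bottleneck 4, flow now 16.
Augment S→P→Q→T: bottleneck 2, flow now 18.
Augment S→P→R→V→T: bottleneck 2, flow now 20.
No augmenting path remains; maximum flow = 20.
In the residual graph, reachable from S: {S, P, Q, R, U, V, W}.
Min-cut edges: S→T (4), Q→T (10), V→T (6); capacity 4 + 10 + 6 = 20.
This cut is saturated, so no flow can exceed 20.

20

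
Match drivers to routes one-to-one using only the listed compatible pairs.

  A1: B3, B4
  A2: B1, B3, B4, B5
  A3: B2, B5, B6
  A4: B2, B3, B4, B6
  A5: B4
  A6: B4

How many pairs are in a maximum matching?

Unit-capacity flow: source→left, listed edges, right→sink; max matching = max flow.
Augmenting path A1→B3 (+1); matched 1.
Augmenting path A2→B1 (+1); matched 2.
Augmenting path A3→B2 (+1); matched 3.
Augmenting path A4→B4 (+1); matched 4.
Augmenting path A5→B4→A4→B6 (+1); matched 5.
No augmenting path remains; maximum matching = 5.
König certificate: {A1, A2, A3, A4, B4} is a vertex cover of size 5 (every listed pair touches it), so no matching can be larger.

5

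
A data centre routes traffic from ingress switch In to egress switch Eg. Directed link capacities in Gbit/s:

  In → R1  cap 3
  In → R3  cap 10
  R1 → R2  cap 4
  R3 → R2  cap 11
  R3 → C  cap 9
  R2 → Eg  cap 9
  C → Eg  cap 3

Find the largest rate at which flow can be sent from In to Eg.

12

Augment In→R1→R2→Eg: bottleneck 3, flow now 3.
Augment In→R3→R2→Eg: bottleneck 6, flow now 9.
Augment In→R3→C→Eg: bottleneck 3, flow now 12.
No augmenting path remains; maximum flow = 12.
In the residual graph, reachable from In: {In, R1, R3, R2, C}.
Min-cut edges: R2→Eg (9), C→Eg (3); capacity 9 + 3 = 12.
This cut is saturated, so no flow can exceed 12.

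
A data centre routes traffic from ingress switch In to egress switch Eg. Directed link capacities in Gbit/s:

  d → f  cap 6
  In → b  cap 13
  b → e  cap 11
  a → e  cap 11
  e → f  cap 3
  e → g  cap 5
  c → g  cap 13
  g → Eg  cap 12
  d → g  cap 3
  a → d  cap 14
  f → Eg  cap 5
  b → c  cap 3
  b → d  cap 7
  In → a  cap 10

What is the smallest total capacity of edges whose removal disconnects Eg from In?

16

Augment In→a→d→f→Eg: bottleneck 5, flow now 5.
Augment In→a→d→g→Eg: bottleneck 3, flow now 8.
Augment In→a→e→g→Eg: bottleneck 2, flow now 10.
Augment In→b→c→g→Eg: bottleneck 3, flow now 13.
Augment In→b→e→g→Eg: bottleneck 3, flow now 16.
No augmenting path remains; maximum flow = 16.
By max-flow min-cut, the minimum cut capacity equals the max flow.
In the residual graph, reachable from In: {In, a, b, d, e, f}.
Min-cut edges: b→c (3), d→g (3), e→g (5), f→Eg (5); capacity 3 + 3 + 5 + 5 = 16.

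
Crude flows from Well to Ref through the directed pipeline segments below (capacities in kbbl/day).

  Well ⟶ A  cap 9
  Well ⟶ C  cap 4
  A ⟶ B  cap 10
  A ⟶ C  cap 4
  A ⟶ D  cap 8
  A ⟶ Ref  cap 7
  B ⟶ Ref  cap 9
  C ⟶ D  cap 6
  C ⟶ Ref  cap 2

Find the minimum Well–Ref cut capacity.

11

Augment Well→A→Ref: bottleneck 7, flow now 7.
Augment Well→C→Ref: bottleneck 2, flow now 9.
Augment Well→A→B→Ref: bottleneck 2, flow now 11.
No augmenting path remains; maximum flow = 11.
By max-flow min-cut, the minimum cut capacity equals the max flow.
In the residual graph, reachable from Well: {Well, C, D}.
Min-cut edges: Well→A (9), C→Ref (2); capacity 9 + 2 = 11.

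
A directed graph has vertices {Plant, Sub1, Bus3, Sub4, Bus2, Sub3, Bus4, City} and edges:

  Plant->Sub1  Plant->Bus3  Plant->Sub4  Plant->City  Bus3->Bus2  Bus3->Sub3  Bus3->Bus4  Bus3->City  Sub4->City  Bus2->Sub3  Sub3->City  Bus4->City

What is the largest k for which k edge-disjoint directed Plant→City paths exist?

Assign every edge capacity 1; by Menger, the answer equals the max flow.
Path Plant→City (+1); total 1.
Path Plant→Bus3→City (+1); total 2.
Path Plant→Sub4→City (+1); total 3.
No residual Plant→City path; max flow = 3.
Certifying cut of size 3: {Plant→Bus3, Plant→City, Plant→Sub4}.

3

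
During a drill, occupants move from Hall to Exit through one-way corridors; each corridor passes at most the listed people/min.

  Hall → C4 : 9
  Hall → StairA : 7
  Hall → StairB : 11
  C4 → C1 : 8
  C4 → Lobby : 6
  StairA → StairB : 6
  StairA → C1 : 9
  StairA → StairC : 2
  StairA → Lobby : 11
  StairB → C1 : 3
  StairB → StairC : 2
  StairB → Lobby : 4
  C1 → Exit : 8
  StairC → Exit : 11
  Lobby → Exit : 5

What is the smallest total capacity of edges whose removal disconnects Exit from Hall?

17

Augment Hall→C4→C1→Exit: bottleneck 8, flow now 8.
Augment Hall→C4→Lobby→Exit: bottleneck 1, flow now 9.
Augment Hall→StairA→StairC→Exit: bottleneck 2, flow now 11.
Augment Hall→StairA→Lobby→Exit: bottleneck 4, flow now 15.
Augment Hall→StairB→StairC→Exit: bottleneck 2, flow now 17.
No augmenting path remains; maximum flow = 17.
By max-flow min-cut, the minimum cut capacity equals the max flow.
In the residual graph, reachable from Hall: {Hall, C4, StairA, StairB, C1, Lobby}.
Min-cut edges: StairA→StairC (2), StairB→StairC (2), C1→Exit (8), Lobby→Exit (5); capacity 2 + 2 + 8 + 5 = 17.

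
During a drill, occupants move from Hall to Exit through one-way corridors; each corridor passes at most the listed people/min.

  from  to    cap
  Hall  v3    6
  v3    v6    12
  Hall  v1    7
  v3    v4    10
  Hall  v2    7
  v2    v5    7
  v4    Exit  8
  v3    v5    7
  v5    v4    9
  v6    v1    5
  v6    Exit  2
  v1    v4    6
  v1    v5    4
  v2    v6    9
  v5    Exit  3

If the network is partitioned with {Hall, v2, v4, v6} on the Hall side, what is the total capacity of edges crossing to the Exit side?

Edges leaving {Hall, v2, v4, v6}: Hall→v1 (7), Hall→v3 (6), v2→v5 (7), v4→Exit (8), v6→v1 (5), v6→Exit (2).
Cut capacity = 7 + 6 + 7 + 8 + 5 + 2 = 35.

35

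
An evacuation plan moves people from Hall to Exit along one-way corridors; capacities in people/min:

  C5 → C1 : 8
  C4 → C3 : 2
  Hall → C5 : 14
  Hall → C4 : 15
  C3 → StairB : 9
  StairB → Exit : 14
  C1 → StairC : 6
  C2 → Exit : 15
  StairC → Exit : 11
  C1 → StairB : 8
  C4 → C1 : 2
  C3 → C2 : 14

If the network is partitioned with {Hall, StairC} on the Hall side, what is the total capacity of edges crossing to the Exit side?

Edges leaving {Hall, StairC}: Hall→C5 (14), Hall→C4 (15), StairC→Exit (11).
Cut capacity = 14 + 15 + 11 = 40.

40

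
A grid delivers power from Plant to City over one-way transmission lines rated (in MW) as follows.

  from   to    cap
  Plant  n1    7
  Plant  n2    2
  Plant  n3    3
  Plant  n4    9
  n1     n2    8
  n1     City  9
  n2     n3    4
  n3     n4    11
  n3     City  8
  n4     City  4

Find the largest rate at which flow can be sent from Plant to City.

Augment Plant→n1→City: bottleneck 7, flow now 7.
Augment Plant→n3→City: bottleneck 3, flow now 10.
Augment Plant→n4→City: bottleneck 4, flow now 14.
Augment Plant→n2→n3→City: bottleneck 2, flow now 16.
No augmenting path remains; maximum flow = 16.
In the residual graph, reachable from Plant: {Plant, n4}.
Min-cut edges: Plant→n1 (7), Plant→n2 (2), Plant→n3 (3), n4→City (4); capacity 7 + 2 + 3 + 4 = 16.
This cut is saturated, so no flow can exceed 16.

16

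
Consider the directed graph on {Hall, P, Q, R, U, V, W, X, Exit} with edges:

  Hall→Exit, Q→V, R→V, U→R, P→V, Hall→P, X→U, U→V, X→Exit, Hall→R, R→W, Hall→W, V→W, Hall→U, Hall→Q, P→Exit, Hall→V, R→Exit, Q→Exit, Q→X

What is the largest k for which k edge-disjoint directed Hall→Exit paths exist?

4

Assign every edge capacity 1; by Menger, the answer equals the max flow.
Path Hall→Exit (+1); total 1.
Path Hall→P→Exit (+1); total 2.
Path Hall→Q→Exit (+1); total 3.
Path Hall→R→Exit (+1); total 4.
No residual Hall→Exit path; max flow = 4.
Certifying cut of size 4: {Hall→Exit, Hall→P, Hall→Q, R→Exit}.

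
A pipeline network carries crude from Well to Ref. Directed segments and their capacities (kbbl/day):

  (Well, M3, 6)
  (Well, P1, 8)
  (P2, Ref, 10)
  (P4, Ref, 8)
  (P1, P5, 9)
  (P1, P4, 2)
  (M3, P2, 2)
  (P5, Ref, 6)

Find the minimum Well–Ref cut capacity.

Augment Well→M3→P2→Ref: bottleneck 2, flow now 2.
Augment Well→P1→P5→Ref: bottleneck 6, flow now 8.
Augment Well→P1→P4→Ref: bottleneck 2, flow now 10.
No augmenting path remains; maximum flow = 10.
By max-flow min-cut, the minimum cut capacity equals the max flow.
In the residual graph, reachable from Well: {Well, M3}.
Min-cut edges: Well→P1 (8), M3→P2 (2); capacity 8 + 2 = 10.

10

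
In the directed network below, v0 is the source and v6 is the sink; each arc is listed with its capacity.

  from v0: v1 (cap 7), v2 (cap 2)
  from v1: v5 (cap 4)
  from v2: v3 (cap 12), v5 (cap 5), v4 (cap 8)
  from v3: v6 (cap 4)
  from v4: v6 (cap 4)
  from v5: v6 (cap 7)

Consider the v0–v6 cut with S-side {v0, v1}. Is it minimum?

Yes — it is a minimum cut (capacity 6).

Given cut capacity: 2 + 4 = 6.
Augment v0→v1→v5→v6: bottleneck 4, flow now 4.
Augment v0→v2→v3→v6: bottleneck 2, flow now 6.
No augmenting path remains; maximum flow = 6.
Cut capacity 6 equals the max flow, so it is a minimum cut.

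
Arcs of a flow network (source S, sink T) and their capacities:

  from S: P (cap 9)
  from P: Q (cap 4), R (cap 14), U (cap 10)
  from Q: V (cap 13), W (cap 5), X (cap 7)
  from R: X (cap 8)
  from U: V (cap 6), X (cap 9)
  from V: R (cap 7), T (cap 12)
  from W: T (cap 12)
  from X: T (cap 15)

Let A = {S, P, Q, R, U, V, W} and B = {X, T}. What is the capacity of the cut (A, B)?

Edges leaving {S, P, Q, R, U, V, W}: Q→X (7), R→X (8), U→X (9), V→T (12), W→T (12).
Cut capacity = 7 + 8 + 9 + 12 + 12 = 48.

48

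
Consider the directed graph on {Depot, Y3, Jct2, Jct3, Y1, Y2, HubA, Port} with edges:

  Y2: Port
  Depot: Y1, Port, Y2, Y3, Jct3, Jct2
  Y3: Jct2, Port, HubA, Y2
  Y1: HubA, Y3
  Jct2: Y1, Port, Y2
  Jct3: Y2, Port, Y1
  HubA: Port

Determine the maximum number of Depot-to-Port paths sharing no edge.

6

Assign every edge capacity 1; by Menger, the answer equals the max flow.
Path Depot→Port (+1); total 1.
Path Depot→Y3→Port (+1); total 2.
Path Depot→Jct2→Port (+1); total 3.
Path Depot→Jct3→Port (+1); total 4.
Path Depot→Y2→Port (+1); total 5.
Path Depot→Y1→HubA→Port (+1); total 6.
No residual Depot→Port path; max flow = 6.
Certifying cut of size 6: {Depot→Jct2, Depot→Jct3, Depot→Port, Depot→Y1, Depot→Y2, Depot→Y3}.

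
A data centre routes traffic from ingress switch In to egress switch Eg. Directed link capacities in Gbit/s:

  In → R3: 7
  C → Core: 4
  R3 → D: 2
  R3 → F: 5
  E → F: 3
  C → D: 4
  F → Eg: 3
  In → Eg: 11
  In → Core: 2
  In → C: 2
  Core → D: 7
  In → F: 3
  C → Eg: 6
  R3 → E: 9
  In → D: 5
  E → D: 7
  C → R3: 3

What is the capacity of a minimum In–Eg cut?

16

Augment In→Eg: bottleneck 11, flow now 11.
Augment In→C→Eg: bottleneck 2, flow now 13.
Augment In→F→Eg: bottleneck 3, flow now 16.
No augmenting path remains; maximum flow = 16.
By max-flow min-cut, the minimum cut capacity equals the max flow.
In the residual graph, reachable from In: {In, Core, R3, E, D, F}.
Min-cut edges: In→C (2), In→Eg (11), F→Eg (3); capacity 2 + 11 + 3 = 16.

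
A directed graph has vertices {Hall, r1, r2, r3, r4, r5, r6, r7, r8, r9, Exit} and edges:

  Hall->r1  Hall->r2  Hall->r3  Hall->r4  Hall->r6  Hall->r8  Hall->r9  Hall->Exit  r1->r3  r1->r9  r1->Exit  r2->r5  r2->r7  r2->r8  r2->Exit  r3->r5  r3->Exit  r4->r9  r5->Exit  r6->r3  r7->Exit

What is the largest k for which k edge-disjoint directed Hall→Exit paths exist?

Assign every edge capacity 1; by Menger, the answer equals the max flow.
Path Hall→Exit (+1); total 1.
Path Hall→r1→Exit (+1); total 2.
Path Hall→r2→Exit (+1); total 3.
Path Hall→r3→Exit (+1); total 4.
Path Hall→r6→r3→r5→Exit (+1); total 5.
No residual Hall→Exit path; max flow = 5.
Certifying cut of size 5: {Hall→Exit, Hall→r1, Hall→r2, Hall→r3, Hall→r6}.

5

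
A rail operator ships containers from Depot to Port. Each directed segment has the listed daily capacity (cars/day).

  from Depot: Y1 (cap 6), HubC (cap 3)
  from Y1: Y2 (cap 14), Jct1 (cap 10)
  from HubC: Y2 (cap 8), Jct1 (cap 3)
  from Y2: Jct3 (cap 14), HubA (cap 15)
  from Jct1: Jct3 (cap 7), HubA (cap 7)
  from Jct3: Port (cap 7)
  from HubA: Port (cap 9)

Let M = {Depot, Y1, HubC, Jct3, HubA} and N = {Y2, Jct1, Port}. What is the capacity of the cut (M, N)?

51

Edges leaving {Depot, Y1, HubC, Jct3, HubA}: Y1→Y2 (14), Y1→Jct1 (10), HubC→Y2 (8), HubC→Jct1 (3), Jct3→Port (7), HubA→Port (9).
Cut capacity = 14 + 10 + 8 + 3 + 7 + 9 = 51.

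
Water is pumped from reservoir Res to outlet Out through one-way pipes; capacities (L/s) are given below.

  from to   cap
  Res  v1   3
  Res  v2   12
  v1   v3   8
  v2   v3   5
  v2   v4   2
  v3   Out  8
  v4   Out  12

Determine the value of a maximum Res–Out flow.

10

Augment Res→v1→v3→Out: bottleneck 3, flow now 3.
Augment Res→v2→v3→Out: bottleneck 5, flow now 8.
Augment Res→v2→v4→Out: bottleneck 2, flow now 10.
No augmenting path remains; maximum flow = 10.
In the residual graph, reachable from Res: {Res, v2}.
Min-cut edges: Res→v1 (3), v2→v3 (5), v2→v4 (2); capacity 3 + 5 + 2 = 10.
This cut is saturated, so no flow can exceed 10.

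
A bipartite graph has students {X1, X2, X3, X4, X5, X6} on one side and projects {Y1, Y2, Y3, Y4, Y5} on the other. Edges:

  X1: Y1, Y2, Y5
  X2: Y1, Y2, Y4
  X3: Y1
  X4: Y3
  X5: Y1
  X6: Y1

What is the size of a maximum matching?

Unit-capacity flow: source→left, listed edges, right→sink; max matching = max flow.
Augmenting path X1→Y1 (+1); matched 1.
Augmenting path X2→Y2 (+1); matched 2.
Augmenting path X4→Y3 (+1); matched 3.
Augmenting path X3→Y1→X1→Y5 (+1); matched 4.
No augmenting path remains; maximum matching = 4.
König certificate: {X1, X2, X4, Y1} is a vertex cover of size 4 (every listed pair touches it), so no matching can be larger.

4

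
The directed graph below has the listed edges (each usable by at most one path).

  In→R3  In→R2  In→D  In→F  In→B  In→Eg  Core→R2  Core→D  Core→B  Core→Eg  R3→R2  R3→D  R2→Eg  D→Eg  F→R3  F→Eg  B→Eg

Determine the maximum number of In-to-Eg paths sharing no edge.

5

Assign every edge capacity 1; by Menger, the answer equals the max flow.
Path In→Eg (+1); total 1.
Path In→R2→Eg (+1); total 2.
Path In→D→Eg (+1); total 3.
Path In→F→Eg (+1); total 4.
Path In→B→Eg (+1); total 5.
No residual In→Eg path; max flow = 5.
Certifying cut of size 5: {D→Eg, In→B, In→Eg, In→F, R2→Eg}.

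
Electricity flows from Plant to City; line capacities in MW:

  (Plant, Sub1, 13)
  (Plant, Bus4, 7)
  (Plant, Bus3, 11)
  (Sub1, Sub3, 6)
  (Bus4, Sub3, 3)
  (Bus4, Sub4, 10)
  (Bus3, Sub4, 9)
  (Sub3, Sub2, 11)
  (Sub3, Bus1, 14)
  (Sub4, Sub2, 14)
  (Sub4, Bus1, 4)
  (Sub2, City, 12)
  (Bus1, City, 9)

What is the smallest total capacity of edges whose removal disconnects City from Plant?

Augment Plant→Sub1→Sub3→Sub2→City: bottleneck 6, flow now 6.
Augment Plant→Bus4→Sub3→Sub2→City: bottleneck 3, flow now 9.
Augment Plant→Bus4→Sub4→Sub2→City: bottleneck 3, flow now 12.
Augment Plant→Bus4→Sub4→Bus1→City: bottleneck 1, flow now 13.
Augment Plant→Bus3→Sub4→Bus1→City: bottleneck 3, flow now 16.
Augment Plant→Bus3→Sub4→Sub2→Sub3→Bus1→City: bottleneck 5, flow now 21. (uses reverse residual edge)
No augmenting path remains; maximum flow = 21.
By max-flow min-cut, the minimum cut capacity equals the max flow.
In the residual graph, reachable from Plant: {Plant, Sub1, Bus4, Bus3, Sub3, Sub4, Sub2, Bus1}.
Min-cut edges: Sub2→City (12), Bus1→City (9); capacity 12 + 9 = 21.

21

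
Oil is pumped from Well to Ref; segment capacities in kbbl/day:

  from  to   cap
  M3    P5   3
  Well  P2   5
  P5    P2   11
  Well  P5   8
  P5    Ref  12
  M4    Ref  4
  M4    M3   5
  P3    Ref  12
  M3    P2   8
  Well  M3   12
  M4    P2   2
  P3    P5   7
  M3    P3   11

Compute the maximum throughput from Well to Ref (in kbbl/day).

Augment Well→P5→Ref: bottleneck 8, flow now 8.
Augment Well→M3→P3→Ref: bottleneck 11, flow now 19.
Augment Well→M3→P5→Ref: bottleneck 1, flow now 20.
No augmenting path remains; maximum flow = 20.
In the residual graph, reachable from Well: {Well, P2}.
Min-cut edges: Well→M3 (12), Well→P5 (8); capacity 12 + 8 = 20.
This cut is saturated, so no flow can exceed 20.

20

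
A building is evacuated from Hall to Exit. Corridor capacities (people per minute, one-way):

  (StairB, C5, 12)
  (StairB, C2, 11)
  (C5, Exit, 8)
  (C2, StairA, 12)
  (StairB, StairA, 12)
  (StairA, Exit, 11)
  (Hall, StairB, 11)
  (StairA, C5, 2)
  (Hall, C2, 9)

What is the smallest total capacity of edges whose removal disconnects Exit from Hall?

Augment Hall→StairB→C5→Exit: bottleneck 8, flow now 8.
Augment Hall→StairB→StairA→Exit: bottleneck 3, flow now 11.
Augment Hall→C2→StairA→Exit: bottleneck 8, flow now 19.
No augmenting path remains; maximum flow = 19.
By max-flow min-cut, the minimum cut capacity equals the max flow.
In the residual graph, reachable from Hall: {Hall, StairB, C2, C5, StairA}.
Min-cut edges: C5→Exit (8), StairA→Exit (11); capacity 8 + 11 = 19.

19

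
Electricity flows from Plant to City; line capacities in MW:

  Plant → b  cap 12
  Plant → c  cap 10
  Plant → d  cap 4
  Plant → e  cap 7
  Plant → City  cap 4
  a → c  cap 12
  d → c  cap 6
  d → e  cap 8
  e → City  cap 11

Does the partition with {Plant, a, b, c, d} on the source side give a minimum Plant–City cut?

Given cut capacity: 7 + 4 + 8 = 19.
Augment Plant→City: bottleneck 4, flow now 4.
Augment Plant→e→City: bottleneck 7, flow now 11.
Augment Plant→d→e→City: bottleneck 4, flow now 15.
No augmenting path remains; maximum flow = 15.
In the residual graph, reachable from Plant: {Plant, b, c}.
Min-cut edges: Plant→d (4), Plant→e (7), Plant→City (4); capacity 4 + 7 + 4 = 15.
Cut capacity 19 exceeds the max flow 15, so it is not minimum.

No — its capacity is 19, but the minimum cut has capacity 15.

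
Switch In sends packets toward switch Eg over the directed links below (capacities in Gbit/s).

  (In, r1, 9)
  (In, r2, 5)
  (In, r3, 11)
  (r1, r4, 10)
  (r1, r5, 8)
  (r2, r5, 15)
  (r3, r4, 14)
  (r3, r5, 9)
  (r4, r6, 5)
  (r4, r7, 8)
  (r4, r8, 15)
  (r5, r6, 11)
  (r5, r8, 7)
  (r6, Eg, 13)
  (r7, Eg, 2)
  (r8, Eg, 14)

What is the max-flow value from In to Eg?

25

Augment In→r1→r4→r6→Eg: bottleneck 5, flow now 5.
Augment In→r1→r4→r7→Eg: bottleneck 2, flow now 7.
Augment In→r1→r4→r8→Eg: bottleneck 2, flow now 9.
Augment In→r2→r5→r6→Eg: bottleneck 5, flow now 14.
Augment In→r3→r4→r8→Eg: bottleneck 11, flow now 25.
No augmenting path remains; maximum flow = 25.
In the residual graph, reachable from In: {In}.
Min-cut edges: In→r1 (9), In→r2 (5), In→r3 (11); capacity 9 + 5 + 11 = 25.
This cut is saturated, so no flow can exceed 25.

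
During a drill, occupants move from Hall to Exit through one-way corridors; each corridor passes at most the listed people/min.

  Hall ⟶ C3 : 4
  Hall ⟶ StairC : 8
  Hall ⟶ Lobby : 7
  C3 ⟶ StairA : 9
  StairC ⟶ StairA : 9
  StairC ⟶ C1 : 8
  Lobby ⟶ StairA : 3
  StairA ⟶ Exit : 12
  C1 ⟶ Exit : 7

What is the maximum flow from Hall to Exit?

Augment Hall→C3→StairA→Exit: bottleneck 4, flow now 4.
Augment Hall→StairC→StairA→Exit: bottleneck 8, flow now 12.
Augment Hall→Lobby→StairA→StairC→C1→Exit: bottleneck 3, flow now 15. (uses reverse residual edge)
No augmenting path remains; maximum flow = 15.
In the residual graph, reachable from Hall: {Hall, Lobby}.
Min-cut edges: Hall→C3 (4), Hall→StairC (8), Lobby→StairA (3); capacity 4 + 8 + 3 = 15.
This cut is saturated, so no flow can exceed 15.

15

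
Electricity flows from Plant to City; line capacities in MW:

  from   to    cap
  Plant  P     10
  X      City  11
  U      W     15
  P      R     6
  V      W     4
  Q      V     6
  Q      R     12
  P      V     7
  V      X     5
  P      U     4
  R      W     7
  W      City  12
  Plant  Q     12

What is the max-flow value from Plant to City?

17

Augment Plant→P→R→W→City: bottleneck 6, flow now 6.
Augment Plant→P→U→W→City: bottleneck 4, flow now 10.
Augment Plant→Q→R→W→City: bottleneck 1, flow now 11.
Augment Plant→Q→V→W→City: bottleneck 1, flow now 12.
Augment Plant→Q→V→X→City: bottleneck 5, flow now 17.
No augmenting path remains; maximum flow = 17.
In the residual graph, reachable from Plant: {Plant, P, Q, R, U, V, W}.
Min-cut edges: V→X (5), W→City (12); capacity 5 + 12 = 17.
This cut is saturated, so no flow can exceed 17.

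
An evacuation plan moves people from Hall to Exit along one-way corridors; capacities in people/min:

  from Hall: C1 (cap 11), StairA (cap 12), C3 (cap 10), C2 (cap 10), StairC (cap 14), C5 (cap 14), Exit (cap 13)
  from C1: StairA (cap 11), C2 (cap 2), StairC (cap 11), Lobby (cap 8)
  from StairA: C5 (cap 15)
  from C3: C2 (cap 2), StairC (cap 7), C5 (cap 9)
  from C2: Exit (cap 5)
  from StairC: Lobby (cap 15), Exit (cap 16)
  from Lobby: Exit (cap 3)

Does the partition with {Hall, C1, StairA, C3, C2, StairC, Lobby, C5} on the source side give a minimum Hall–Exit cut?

Given cut capacity: 13 + 5 + 16 + 3 = 37.
Augment Hall→Exit: bottleneck 13, flow now 13.
Augment Hall→C2→Exit: bottleneck 5, flow now 18.
Augment Hall→StairC→Exit: bottleneck 14, flow now 32.
Augment Hall→C1→StairC→Exit: bottleneck 2, flow now 34.
Augment Hall→C1→Lobby→Exit: bottleneck 3, flow now 37.
No augmenting path remains; maximum flow = 37.
Cut capacity 37 equals the max flow, so it is a minimum cut.

Yes — it is a minimum cut (capacity 37).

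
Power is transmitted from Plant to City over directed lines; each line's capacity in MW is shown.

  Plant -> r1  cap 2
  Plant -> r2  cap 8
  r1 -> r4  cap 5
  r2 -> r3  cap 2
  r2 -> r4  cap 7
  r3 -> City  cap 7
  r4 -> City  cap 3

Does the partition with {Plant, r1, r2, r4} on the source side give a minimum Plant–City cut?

Yes — it is a minimum cut (capacity 5).

Given cut capacity: 2 + 3 = 5.
Augment Plant→r1→r4→City: bottleneck 2, flow now 2.
Augment Plant→r2→r3→City: bottleneck 2, flow now 4.
Augment Plant→r2→r4→City: bottleneck 1, flow now 5.
No augmenting path remains; maximum flow = 5.
Cut capacity 5 equals the max flow, so it is a minimum cut.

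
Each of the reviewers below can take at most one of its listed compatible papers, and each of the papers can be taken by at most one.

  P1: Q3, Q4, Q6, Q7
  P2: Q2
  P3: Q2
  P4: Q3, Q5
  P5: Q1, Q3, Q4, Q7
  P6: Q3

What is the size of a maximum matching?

5

Unit-capacity flow: source→left, listed edges, right→sink; max matching = max flow.
Augmenting path P1→Q3 (+1); matched 1.
Augmenting path P2→Q2 (+1); matched 2.
Augmenting path P4→Q5 (+1); matched 3.
Augmenting path P5→Q1 (+1); matched 4.
Augmenting path P6→Q3→P1→Q4 (+1); matched 5.
No augmenting path remains; maximum matching = 5.
König certificate: {P1, P4, P5, P6, Q2} is a vertex cover of size 5 (every listed pair touches it), so no matching can be larger.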